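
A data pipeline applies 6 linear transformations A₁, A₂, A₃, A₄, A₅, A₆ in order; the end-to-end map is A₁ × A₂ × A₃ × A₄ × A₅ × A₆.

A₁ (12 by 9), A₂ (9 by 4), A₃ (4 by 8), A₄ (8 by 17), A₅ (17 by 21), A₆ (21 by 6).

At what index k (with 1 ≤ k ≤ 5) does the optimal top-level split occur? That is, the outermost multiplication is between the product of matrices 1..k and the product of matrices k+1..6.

2

Adjacent pairs: A₁A₂ = 12·9·4 = 432; A₂A₃ = 9·4·8 = 288; A₃A₄ = 4·8·17 = 544; A₄A₅ = 8·17·21 = 2856; A₅A₆ = 17·21·6 = 2142.
Length 3: A₁..A₃: k=1: 0+288+12·9·8=1152; k=2: 432+0+12·4·8=816 → min 816 | A₂..A₄: k=2: 0+544+9·4·17=1156; k=3: 288+0+9·8·17=1512 → min 1156 | A₃..A₅: k=3: 0+2856+4·8·21=3528; k=4: 544+0+4·17·21=1972 → min 1972 | A₄..A₆: k=4: 0+2142+8·17·6=2958; k=5: 2856+0+8·21·6=3864 → min 2958.
Length 4: A₁..A₄: k=1: 0+1156+12·9·17=2992; k=2: 432+544+12·4·17=1792; k=3: 816+0+12·8·17=2448 → min 1792 | A₂..A₅: k=2: 0+1972+9·4·21=2728; k=3: 288+2856+9·8·21=4656; k=4: 1156+0+9·17·21=4369 → min 2728 | A₃..A₆: k=3: 0+2958+4·8·6=3150; k=4: 544+2142+4·17·6=3094; k=5: 1972+0+4·21·6=2476 → min 2476.
Length 5: A₁..A₅: k=1: 0+2728+12·9·21=4996; k=2: 432+1972+12·4·21=3412; k=3: 816+2856+12·8·21=5688; k=4: 1792+0+12·17·21=6076 → min 3412 | A₂..A₆: k=2: 0+2476+9·4·6=2692; k=3: 288+2958+9·8·6=3678; k=4: 1156+2142+9·17·6=4216; k=5: 2728+0+9·21·6=3862 → min 2692.
Top-level splits: k=1: (A₁..A₁)·(A₂..A₆) → 0+2692+12·9·6 = 3340; k=2: (A₁..A₂)·(A₃..A₆) → 432+2476+12·4·6 = 3196; k=3: (A₁..A₃)·(A₄..A₆) → 816+2958+12·8·6 = 4350; k=4: (A₁..A₄)·(A₅..A₆) → 1792+2142+12·17·6 = 5158; k=5: (A₁..A₅)·(A₆..A₆) → 3412+0+12·21·6 = 4924.
Best split is after A₂, i.e. k = 2.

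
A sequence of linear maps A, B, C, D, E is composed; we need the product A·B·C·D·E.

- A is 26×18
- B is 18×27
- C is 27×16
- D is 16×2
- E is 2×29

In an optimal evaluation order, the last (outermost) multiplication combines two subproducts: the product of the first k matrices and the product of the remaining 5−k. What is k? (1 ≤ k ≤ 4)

4

Adjacent pairs: AB = 26·18·27 = 12636; BC = 18·27·16 = 7776; CD = 27·16·2 = 864; DE = 16·2·29 = 928.
Length 3: A..C: k=1: 0+7776+26·18·16=15264; k=2: 12636+0+26·27·16=23868 → min 15264 | B..D: k=2: 0+864+18·27·2=1836; k=3: 7776+0+18·16·2=8352 → min 1836 | C..E: k=3: 0+928+27·16·29=13456; k=4: 864+0+27·2·29=2430 → min 2430.
Length 4: A..D: k=1: 0+1836+26·18·2=2772; k=2: 12636+864+26·27·2=14904; k=3: 15264+0+26·16·2=16096 → min 2772 | B..E: k=2: 0+2430+18·27·29=16524; k=3: 7776+928+18·16·29=17056; k=4: 1836+0+18·2·29=2880 → min 2880.
Top-level splits: k=1: (A..A)·(B..E) → 0+2880+26·18·29 = 16452; k=2: (A..B)·(C..E) → 12636+2430+26·27·29 = 35424; k=3: (A..C)·(D..E) → 15264+928+26·16·29 = 28256; k=4: (A..D)·(E..E) → 2772+0+26·2·29 = 4280.
Best split is after D, i.e. k = 4.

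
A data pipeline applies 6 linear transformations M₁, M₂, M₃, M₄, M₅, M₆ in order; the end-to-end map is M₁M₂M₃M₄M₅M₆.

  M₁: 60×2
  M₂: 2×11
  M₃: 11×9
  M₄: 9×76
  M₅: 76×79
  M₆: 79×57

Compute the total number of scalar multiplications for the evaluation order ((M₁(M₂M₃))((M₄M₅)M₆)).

(M₂M₃): 2×11 by 11×9 → 2×9, cost 2·11·9 = 198
(M₁(M₂M₃)): 60×2 by 2×9 → 60×9, cost 60·2·9 = 1080; cumulative 1278
(M₄M₅): 9×76 by 76×79 → 9×79, cost 9·76·79 = 54036
((M₄M₅)M₆): 9×79 by 79×57 → 9×57, cost 9·79·57 = 40527; cumulative 94563
((M₁(M₂M₃))((M₄M₅)M₆)): 60×9 by 9×57 → 60×57, cost 60·9·57 = 30780; cumulative 126621
Total: 126621 scalar multiplications.

126621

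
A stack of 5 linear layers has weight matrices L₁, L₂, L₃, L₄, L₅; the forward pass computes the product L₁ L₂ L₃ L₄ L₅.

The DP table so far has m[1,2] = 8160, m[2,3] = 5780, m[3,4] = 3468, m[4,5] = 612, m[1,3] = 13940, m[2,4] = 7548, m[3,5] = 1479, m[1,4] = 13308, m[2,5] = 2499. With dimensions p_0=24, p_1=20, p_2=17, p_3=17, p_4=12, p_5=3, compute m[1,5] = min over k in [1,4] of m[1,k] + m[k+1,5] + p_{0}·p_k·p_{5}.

m[1,5] = min over k∈[1,4] of m[1,k]+m[k+1,5]+p_{0}·p_k·p_{5}.
k=1: 0 + 2499 + 24·20·3 = 3939; k=2: 8160 + 1479 + 24·17·3 = 10863; k=3: 13940 + 612 + 24·17·3 = 15776; k=4: 13308 + 0 + 24·12·3 = 14172.
Minimum: 3939 at k=1.

3939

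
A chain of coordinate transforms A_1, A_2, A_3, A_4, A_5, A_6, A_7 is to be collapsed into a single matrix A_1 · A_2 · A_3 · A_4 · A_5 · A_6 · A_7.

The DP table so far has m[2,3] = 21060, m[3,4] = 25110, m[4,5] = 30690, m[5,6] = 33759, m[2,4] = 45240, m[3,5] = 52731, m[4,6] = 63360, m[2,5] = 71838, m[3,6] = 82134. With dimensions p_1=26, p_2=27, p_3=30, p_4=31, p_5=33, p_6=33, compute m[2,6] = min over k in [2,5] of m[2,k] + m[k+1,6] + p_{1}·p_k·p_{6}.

100152

m[2,6] = min over k∈[2,5] of m[2,k]+m[k+1,6]+p_{1}·p_k·p_{6}.
k=2: 0 + 82134 + 26·27·33 = 105300; k=3: 21060 + 63360 + 26·30·33 = 110160; k=4: 45240 + 33759 + 26·31·33 = 105597; k=5: 71838 + 0 + 26·33·33 = 100152.
Minimum: 100152 at k=5.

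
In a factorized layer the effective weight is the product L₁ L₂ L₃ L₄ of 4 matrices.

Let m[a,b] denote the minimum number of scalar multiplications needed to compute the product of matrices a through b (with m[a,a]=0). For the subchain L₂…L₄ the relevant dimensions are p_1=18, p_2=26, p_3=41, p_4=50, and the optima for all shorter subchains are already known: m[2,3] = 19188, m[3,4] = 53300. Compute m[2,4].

m[2,4] = min over k∈[2,3] of m[2,k]+m[k+1,4]+p_{1}·p_k·p_{4}.
k=2: 0 + 53300 + 18·26·50 = 76700; k=3: 19188 + 0 + 18·41·50 = 56088.
Minimum: 56088 at k=3.

56088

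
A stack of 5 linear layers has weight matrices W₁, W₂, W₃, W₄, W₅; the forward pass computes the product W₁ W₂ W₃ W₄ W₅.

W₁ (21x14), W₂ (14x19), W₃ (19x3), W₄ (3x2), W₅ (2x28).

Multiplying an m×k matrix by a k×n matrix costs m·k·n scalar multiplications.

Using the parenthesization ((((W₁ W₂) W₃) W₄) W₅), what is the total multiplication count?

8085

(W₁ W₂): 21×14 by 14×19 → 21×19, cost 21·14·19 = 5586
((W₁ W₂) W₃): 21×19 by 19×3 → 21×3, cost 21·19·3 = 1197; cumulative 6783
(((W₁ W₂) W₃) W₄): 21×3 by 3×2 → 21×2, cost 21·3·2 = 126; cumulative 6909
((((W₁ W₂) W₃) W₄) W₅): 21×2 by 2×28 → 21×28, cost 21·2·28 = 1176; cumulative 8085
Total: 8085 scalar multiplications.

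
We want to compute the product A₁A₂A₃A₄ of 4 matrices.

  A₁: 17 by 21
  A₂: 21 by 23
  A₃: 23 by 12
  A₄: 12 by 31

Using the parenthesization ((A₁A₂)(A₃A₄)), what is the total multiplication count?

(A₁A₂): 17×21 by 21×23 → 17×23, cost 17·21·23 = 8211
(A₃A₄): 23×12 by 12×31 → 23×31, cost 23·12·31 = 8556
((A₁A₂)(A₃A₄)): 17×23 by 23×31 → 17×31, cost 17·23·31 = 12121; cumulative 28888
Total: 28888 scalar multiplications.

28888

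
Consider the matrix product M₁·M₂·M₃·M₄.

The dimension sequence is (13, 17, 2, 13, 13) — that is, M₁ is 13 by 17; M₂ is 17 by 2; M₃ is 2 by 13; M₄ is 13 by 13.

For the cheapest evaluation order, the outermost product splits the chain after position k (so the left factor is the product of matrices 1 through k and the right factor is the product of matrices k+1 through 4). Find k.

Adjacent pairs: M₁M₂ = 13·17·2 = 442; M₂M₃ = 17·2·13 = 442; M₃M₄ = 2·13·13 = 338.
Length 3: M₁..M₃: k=1: 0+442+13·17·13=3315; k=2: 442+0+13·2·13=780 → min 780 | M₂..M₄: k=2: 0+338+17·2·13=780; k=3: 442+0+17·13·13=3315 → min 780.
Top-level splits: k=1: (M₁..M₁)·(M₂..M₄) → 0+780+13·17·13 = 3653; k=2: (M₁..M₂)·(M₃..M₄) → 442+338+13·2·13 = 1118; k=3: (M₁..M₃)·(M₄..M₄) → 780+0+13·13·13 = 2977.
Best split is after M₂, i.e. k = 2.

2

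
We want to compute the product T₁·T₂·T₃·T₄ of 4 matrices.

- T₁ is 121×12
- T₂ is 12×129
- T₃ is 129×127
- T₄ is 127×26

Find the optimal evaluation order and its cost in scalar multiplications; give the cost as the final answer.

273972

Adjacent pairs: T₁T₂ = 121·12·129 = 187308; T₂T₃ = 12·129·127 = 196596; T₃T₄ = 129·127·26 = 425958.
Length 3: T₁..T₃: k=1: 0+196596+121·12·127=381000; k=2: 187308+0+121·129·127=2169651 → min 381000 | T₂..T₄: k=2: 0+425958+12·129·26=466206; k=3: 196596+0+12·127·26=236220 → min 236220.
Length 4: T₁..T₄: k=1: 0+236220+121·12·26=273972; k=2: 187308+425958+121·129·26=1019100; k=3: 381000+0+121·127·26=780542 → min 273972.
Optimal parenthesization: (T₁·((T₂·T₃)·T₄)) with cost 273972.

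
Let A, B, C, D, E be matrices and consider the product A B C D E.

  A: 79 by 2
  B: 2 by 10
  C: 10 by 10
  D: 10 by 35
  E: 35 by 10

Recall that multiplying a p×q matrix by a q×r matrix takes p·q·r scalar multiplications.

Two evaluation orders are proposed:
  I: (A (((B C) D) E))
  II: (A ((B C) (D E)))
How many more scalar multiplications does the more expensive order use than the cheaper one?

Order I = (A (((B C) D) E)): (B C): 2×10 by 10×10 → 2×10, cost 2·10·10 = 200; ((B C) D): 2×10 by 10×35 → 2×35, cost 2·10·35 = 700; cumulative 900; (((B C) D) E): 2×35 by 35×10 → 2×10, cost 2·35·10 = 700; cumulative 1600; (A (((B C) D) E)): 79×2 by 2×10 → 79×10, cost 79·2·10 = 1580; cumulative 3180. Total 3180.
Order II = (A ((B C) (D E))): (B C): 2×10 by 10×10 → 2×10, cost 2·10·10 = 200; (D E): 10×35 by 35×10 → 10×10, cost 10·35·10 = 3500; ((B C) (D E)): 2×10 by 10×10 → 2×10, cost 2·10·10 = 200; cumulative 3900; (A ((B C) (D E))): 79×2 by 2×10 → 79×10, cost 79·2·10 = 1580; cumulative 5480. Total 5480.
Difference: |3180 − 5480| = 2300.

2300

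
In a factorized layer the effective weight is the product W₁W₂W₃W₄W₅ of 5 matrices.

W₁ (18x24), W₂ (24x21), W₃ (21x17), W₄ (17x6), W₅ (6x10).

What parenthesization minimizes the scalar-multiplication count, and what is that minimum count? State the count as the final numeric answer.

8838

Adjacent pairs: W₁W₂ = 18·24·21 = 9072; W₂W₃ = 24·21·17 = 8568; W₃W₄ = 21·17·6 = 2142; W₄W₅ = 17·6·10 = 1020.
Length 3: W₁..W₃: k=1: 0+8568+18·24·17=15912; k=2: 9072+0+18·21·17=15498 → min 15498 | W₂..W₄: k=2: 0+2142+24·21·6=5166; k=3: 8568+0+24·17·6=11016 → min 5166 | W₃..W₅: k=3: 0+1020+21·17·10=4590; k=4: 2142+0+21·6·10=3402 → min 3402.
Length 4: W₁..W₄: k=1: 0+5166+18·24·6=7758; k=2: 9072+2142+18·21·6=13482; k=3: 15498+0+18·17·6=17334 → min 7758 | W₂..W₅: k=2: 0+3402+24·21·10=8442; k=3: 8568+1020+24·17·10=13668; k=4: 5166+0+24·6·10=6606 → min 6606.
Length 5: W₁..W₅: k=1: 0+6606+18·24·10=10926; k=2: 9072+3402+18·21·10=16254; k=3: 15498+1020+18·17·10=19578; k=4: 7758+0+18·6·10=8838 → min 8838.
Optimal parenthesization: ((W₁(W₂(W₃W₄)))W₅) with cost 8838.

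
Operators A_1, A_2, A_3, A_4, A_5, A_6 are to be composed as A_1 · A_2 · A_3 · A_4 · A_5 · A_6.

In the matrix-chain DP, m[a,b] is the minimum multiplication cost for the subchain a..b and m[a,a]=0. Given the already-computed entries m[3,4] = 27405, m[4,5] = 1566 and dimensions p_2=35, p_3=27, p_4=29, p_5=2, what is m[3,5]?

3456

m[3,5] = min over k∈[3,4] of m[3,k]+m[k+1,5]+p_{2}·p_k·p_{5}.
k=3: 0 + 1566 + 35·27·2 = 3456; k=4: 27405 + 0 + 35·29·2 = 29435.
Minimum: 3456 at k=3.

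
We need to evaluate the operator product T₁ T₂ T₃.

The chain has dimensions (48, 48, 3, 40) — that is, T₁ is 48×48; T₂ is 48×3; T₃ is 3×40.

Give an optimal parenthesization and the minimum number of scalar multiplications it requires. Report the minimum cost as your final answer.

12672

(T₁ (T₂ T₃)): cost 97920.
((T₁ T₂) T₃): cost 12672.
Optimal: ((T₁ T₂) T₃) with cost 12672.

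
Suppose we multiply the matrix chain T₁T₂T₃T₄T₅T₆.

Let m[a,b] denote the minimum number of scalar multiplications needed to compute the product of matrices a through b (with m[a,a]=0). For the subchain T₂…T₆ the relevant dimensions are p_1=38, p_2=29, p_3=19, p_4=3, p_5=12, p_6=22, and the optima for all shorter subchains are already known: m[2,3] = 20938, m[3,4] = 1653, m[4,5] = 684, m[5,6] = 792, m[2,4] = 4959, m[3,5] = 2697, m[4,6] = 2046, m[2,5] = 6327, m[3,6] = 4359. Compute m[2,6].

m[2,6] = min over k∈[2,5] of m[2,k]+m[k+1,6]+p_{1}·p_k·p_{6}.
k=2: 0 + 4359 + 38·29·22 = 28603; k=3: 20938 + 2046 + 38·19·22 = 38868; k=4: 4959 + 792 + 38·3·22 = 8259; k=5: 6327 + 0 + 38·12·22 = 16359.
Minimum: 8259 at k=4.

8259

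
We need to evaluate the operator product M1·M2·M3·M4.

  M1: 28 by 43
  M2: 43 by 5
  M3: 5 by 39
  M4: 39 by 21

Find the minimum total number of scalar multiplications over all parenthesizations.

Adjacent pairs: M1M2 = 28·43·5 = 6020; M2M3 = 43·5·39 = 8385; M3M4 = 5·39·21 = 4095.
Length 3: M1..M3: k=1: 0+8385+28·43·39=55341; k=2: 6020+0+28·5·39=11480 → min 11480 | M2..M4: k=2: 0+4095+43·5·21=8610; k=3: 8385+0+43·39·21=43602 → min 8610.
Length 4: M1..M4: k=1: 0+8610+28·43·21=33894; k=2: 6020+4095+28·5·21=13055; k=3: 11480+0+28·39·21=34412 → min 13055.
Optimal order: ((M1·M2)·(M3·M4)) with cost 13055.

13055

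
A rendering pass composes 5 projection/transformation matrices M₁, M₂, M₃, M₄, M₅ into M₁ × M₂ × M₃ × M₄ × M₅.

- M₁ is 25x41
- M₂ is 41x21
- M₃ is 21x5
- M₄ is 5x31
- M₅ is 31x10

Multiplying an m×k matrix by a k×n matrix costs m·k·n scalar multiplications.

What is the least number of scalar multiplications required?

12230

Adjacent pairs: M₁M₂ = 25·41·21 = 21525; M₂M₃ = 41·21·5 = 4305; M₃M₄ = 21·5·31 = 3255; M₄M₅ = 5·31·10 = 1550.
Length 3: M₁..M₃: k=1: 0+4305+25·41·5=9430; k=2: 21525+0+25·21·5=24150 → min 9430 | M₂..M₄: k=2: 0+3255+41·21·31=29946; k=3: 4305+0+41·5·31=10660 → min 10660 | M₃..M₅: k=3: 0+1550+21·5·10=2600; k=4: 3255+0+21·31·10=9765 → min 2600.
Length 4: M₁..M₄: k=1: 0+10660+25·41·31=42435; k=2: 21525+3255+25·21·31=41055; k=3: 9430+0+25·5·31=13305 → min 13305 | M₂..M₅: k=2: 0+2600+41·21·10=11210; k=3: 4305+1550+41·5·10=7905; k=4: 10660+0+41·31·10=23370 → min 7905.
Length 5: M₁..M₅: k=1: 0+7905+25·41·10=18155; k=2: 21525+2600+25·21·10=29375; k=3: 9430+1550+25·5·10=12230; k=4: 13305+0+25·31·10=21055 → min 12230.
Optimal order: ((M₁ × (M₂ × M₃)) × (M₄ × M₅)) with cost 12230.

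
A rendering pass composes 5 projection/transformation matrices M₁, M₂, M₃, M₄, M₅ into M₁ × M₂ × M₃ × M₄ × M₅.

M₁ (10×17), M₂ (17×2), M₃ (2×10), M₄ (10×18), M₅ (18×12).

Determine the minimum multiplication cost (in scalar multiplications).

1372

Adjacent pairs: M₁M₂ = 10·17·2 = 340; M₂M₃ = 17·2·10 = 340; M₃M₄ = 2·10·18 = 360; M₄M₅ = 10·18·12 = 2160.
Length 3: M₁..M₃: k=1: 0+340+10·17·10=2040; k=2: 340+0+10·2·10=540 → min 540 | M₂..M₄: k=2: 0+360+17·2·18=972; k=3: 340+0+17·10·18=3400 → min 972 | M₃..M₅: k=3: 0+2160+2·10·12=2400; k=4: 360+0+2·18·12=792 → min 792.
Length 4: M₁..M₄: k=1: 0+972+10·17·18=4032; k=2: 340+360+10·2·18=1060; k=3: 540+0+10·10·18=2340 → min 1060 | M₂..M₅: k=2: 0+792+17·2·12=1200; k=3: 340+2160+17·10·12=4540; k=4: 972+0+17·18·12=4644 → min 1200.
Length 5: M₁..M₅: k=1: 0+1200+10·17·12=3240; k=2: 340+792+10·2·12=1372; k=3: 540+2160+10·10·12=3900; k=4: 1060+0+10·18·12=3220 → min 1372.
Optimal order: ((M₁ × M₂) × ((M₃ × M₄) × M₅)) with cost 1372.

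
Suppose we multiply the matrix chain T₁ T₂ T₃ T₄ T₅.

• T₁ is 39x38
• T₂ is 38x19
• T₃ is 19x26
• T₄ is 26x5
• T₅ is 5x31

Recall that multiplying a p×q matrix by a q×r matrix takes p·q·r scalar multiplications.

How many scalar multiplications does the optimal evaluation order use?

Adjacent pairs: T₁T₂ = 39·38·19 = 28158; T₂T₃ = 38·19·26 = 18772; T₃T₄ = 19·26·5 = 2470; T₄T₅ = 26·5·31 = 4030.
Length 3: T₁..T₃: k=1: 0+18772+39·38·26=57304; k=2: 28158+0+39·19·26=47424 → min 47424 | T₂..T₄: k=2: 0+2470+38·19·5=6080; k=3: 18772+0+38·26·5=23712 → min 6080 | T₃..T₅: k=3: 0+4030+19·26·31=19344; k=4: 2470+0+19·5·31=5415 → min 5415.
Length 4: T₁..T₄: k=1: 0+6080+39·38·5=13490; k=2: 28158+2470+39·19·5=34333; k=3: 47424+0+39·26·5=52494 → min 13490 | T₂..T₅: k=2: 0+5415+38·19·31=27797; k=3: 18772+4030+38·26·31=53430; k=4: 6080+0+38·5·31=11970 → min 11970.
Length 5: T₁..T₅: k=1: 0+11970+39·38·31=57912; k=2: 28158+5415+39·19·31=56544; k=3: 47424+4030+39·26·31=82888; k=4: 13490+0+39·5·31=19535 → min 19535.
Optimal order: ((T₁ (T₂ (T₃ T₄))) T₅) with cost 19535.

19535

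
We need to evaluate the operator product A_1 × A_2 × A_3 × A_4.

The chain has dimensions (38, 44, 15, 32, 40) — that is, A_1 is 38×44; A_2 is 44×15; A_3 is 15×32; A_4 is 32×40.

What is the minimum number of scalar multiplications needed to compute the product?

Adjacent pairs: A_1A_2 = 38·44·15 = 25080; A_2A_3 = 44·15·32 = 21120; A_3A_4 = 15·32·40 = 19200.
Length 3: A_1..A_3: k=1: 0+21120+38·44·32=74624; k=2: 25080+0+38·15·32=43320 → min 43320 | A_2..A_4: k=2: 0+19200+44·15·40=45600; k=3: 21120+0+44·32·40=77440 → min 45600.
Length 4: A_1..A_4: k=1: 0+45600+38·44·40=112480; k=2: 25080+19200+38·15·40=67080; k=3: 43320+0+38·32·40=91960 → min 67080.
Optimal order: ((A_1 × A_2) × (A_3 × A_4)) with cost 67080.

67080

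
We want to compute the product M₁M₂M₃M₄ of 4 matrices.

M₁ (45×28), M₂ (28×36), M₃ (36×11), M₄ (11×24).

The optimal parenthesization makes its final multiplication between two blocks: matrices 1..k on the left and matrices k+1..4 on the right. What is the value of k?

3

Adjacent pairs: M₁M₂ = 45·28·36 = 45360; M₂M₃ = 28·36·11 = 11088; M₃M₄ = 36·11·24 = 9504.
Length 3: M₁..M₃: k=1: 0+11088+45·28·11=24948; k=2: 45360+0+45·36·11=63180 → min 24948 | M₂..M₄: k=2: 0+9504+28·36·24=33696; k=3: 11088+0+28·11·24=18480 → min 18480.
Top-level splits: k=1: (M₁..M₁)·(M₂..M₄) → 0+18480+45·28·24 = 48720; k=2: (M₁..M₂)·(M₃..M₄) → 45360+9504+45·36·24 = 93744; k=3: (M₁..M₃)·(M₄..M₄) → 24948+0+45·11·24 = 36828.
Best split is after M₃, i.e. k = 3.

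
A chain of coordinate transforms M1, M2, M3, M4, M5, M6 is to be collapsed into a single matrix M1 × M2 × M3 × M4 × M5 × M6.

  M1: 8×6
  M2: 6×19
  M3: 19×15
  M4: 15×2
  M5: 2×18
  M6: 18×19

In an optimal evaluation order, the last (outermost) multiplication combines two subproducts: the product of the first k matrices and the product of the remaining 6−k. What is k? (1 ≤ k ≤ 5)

4

Adjacent pairs: M1M2 = 8·6·19 = 912; M2M3 = 6·19·15 = 1710; M3M4 = 19·15·2 = 570; M4M5 = 15·2·18 = 540; M5M6 = 2·18·19 = 684.
Length 3: M1..M3: k=1: 0+1710+8·6·15=2430; k=2: 912+0+8·19·15=3192 → min 2430 | M2..M4: k=2: 0+570+6·19·2=798; k=3: 1710+0+6·15·2=1890 → min 798 | M3..M5: k=3: 0+540+19·15·18=5670; k=4: 570+0+19·2·18=1254 → min 1254 | M4..M6: k=4: 0+684+15·2·19=1254; k=5: 540+0+15·18·19=5670 → min 1254.
Length 4: M1..M4: k=1: 0+798+8·6·2=894; k=2: 912+570+8·19·2=1786; k=3: 2430+0+8·15·2=2670 → min 894 | M2..M5: k=2: 0+1254+6·19·18=3306; k=3: 1710+540+6·15·18=3870; k=4: 798+0+6·2·18=1014 → min 1014 | M3..M6: k=3: 0+1254+19·15·19=6669; k=4: 570+684+19·2·19=1976; k=5: 1254+0+19·18·19=7752 → min 1976.
Length 5: M1..M5: k=1: 0+1014+8·6·18=1878; k=2: 912+1254+8·19·18=4902; k=3: 2430+540+8·15·18=5130; k=4: 894+0+8·2·18=1182 → min 1182 | M2..M6: k=2: 0+1976+6·19·19=4142; k=3: 1710+1254+6·15·19=4674; k=4: 798+684+6·2·19=1710; k=5: 1014+0+6·18·19=3066 → min 1710.
Top-level splits: k=1: (M1..M1)·(M2..M6) → 0+1710+8·6·19 = 2622; k=2: (M1..M2)·(M3..M6) → 912+1976+8·19·19 = 5776; k=3: (M1..M3)·(M4..M6) → 2430+1254+8·15·19 = 5964; k=4: (M1..M4)·(M5..M6) → 894+684+8·2·19 = 1882; k=5: (M1..M5)·(M6..M6) → 1182+0+8·18·19 = 3918.
Best split is after M4, i.e. k = 4.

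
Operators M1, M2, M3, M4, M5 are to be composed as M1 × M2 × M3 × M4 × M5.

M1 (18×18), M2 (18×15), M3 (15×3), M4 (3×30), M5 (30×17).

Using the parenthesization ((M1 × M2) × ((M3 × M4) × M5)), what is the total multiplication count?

(M1 × M2): 18×18 by 18×15 → 18×15, cost 18·18·15 = 4860
(M3 × M4): 15×3 by 3×30 → 15×30, cost 15·3·30 = 1350
((M3 × M4) × M5): 15×30 by 30×17 → 15×17, cost 15·30·17 = 7650; cumulative 9000
((M1 × M2) × ((M3 × M4) × M5)): 18×15 by 15×17 → 18×17, cost 18·15·17 = 4590; cumulative 18450
Total: 18450 scalar multiplications.

18450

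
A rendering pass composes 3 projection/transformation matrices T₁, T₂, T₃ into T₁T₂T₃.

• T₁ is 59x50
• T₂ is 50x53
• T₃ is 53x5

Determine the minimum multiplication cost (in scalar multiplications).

Order (T₁(T₂T₃)): (T₂T₃): 50×53 by 53×5 → 50×5, cost 50·53·5 = 13250; (T₁(T₂T₃)): 59×50 by 50×5 → 59×5, cost 59·50·5 = 14750; cumulative 28000. Total 28000.
Order ((T₁T₂)T₃): (T₁T₂): 59×50 by 50×53 → 59×53, cost 59·50·53 = 156350; ((T₁T₂)T₃): 59×53 by 53×5 → 59×5, cost 59·53·5 = 15635; cumulative 171985. Total 171985.
Minimum: 28000.

28000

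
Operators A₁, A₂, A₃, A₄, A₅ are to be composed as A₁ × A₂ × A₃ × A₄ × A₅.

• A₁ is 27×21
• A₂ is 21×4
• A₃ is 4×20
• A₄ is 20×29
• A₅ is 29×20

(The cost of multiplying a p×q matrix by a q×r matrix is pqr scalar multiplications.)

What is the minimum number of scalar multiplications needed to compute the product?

9068

Adjacent pairs: A₁A₂ = 27·21·4 = 2268; A₂A₃ = 21·4·20 = 1680; A₃A₄ = 4·20·29 = 2320; A₄A₅ = 20·29·20 = 11600.
Length 3: A₁..A₃: k=1: 0+1680+27·21·20=13020; k=2: 2268+0+27·4·20=4428 → min 4428 | A₂..A₄: k=2: 0+2320+21·4·29=4756; k=3: 1680+0+21·20·29=13860 → min 4756 | A₃..A₅: k=3: 0+11600+4·20·20=13200; k=4: 2320+0+4·29·20=4640 → min 4640.
Length 4: A₁..A₄: k=1: 0+4756+27·21·29=21199; k=2: 2268+2320+27·4·29=7720; k=3: 4428+0+27·20·29=20088 → min 7720 | A₂..A₅: k=2: 0+4640+21·4·20=6320; k=3: 1680+11600+21·20·20=21680; k=4: 4756+0+21·29·20=16936 → min 6320.
Length 5: A₁..A₅: k=1: 0+6320+27·21·20=17660; k=2: 2268+4640+27·4·20=9068; k=3: 4428+11600+27·20·20=26828; k=4: 7720+0+27·29·20=23380 → min 9068.
Optimal order: ((A₁ × A₂) × ((A₃ × A₄) × A₅)) with cost 9068.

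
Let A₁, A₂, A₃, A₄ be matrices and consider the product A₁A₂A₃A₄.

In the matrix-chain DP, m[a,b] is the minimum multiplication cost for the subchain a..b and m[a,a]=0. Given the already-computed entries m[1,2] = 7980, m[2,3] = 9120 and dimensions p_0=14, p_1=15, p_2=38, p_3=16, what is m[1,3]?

m[1,3] = min over k∈[1,2] of m[1,k]+m[k+1,3]+p_{0}·p_k·p_{3}.
k=1: 0 + 9120 + 14·15·16 = 12480; k=2: 7980 + 0 + 14·38·16 = 16492.
Minimum: 12480 at k=1.

12480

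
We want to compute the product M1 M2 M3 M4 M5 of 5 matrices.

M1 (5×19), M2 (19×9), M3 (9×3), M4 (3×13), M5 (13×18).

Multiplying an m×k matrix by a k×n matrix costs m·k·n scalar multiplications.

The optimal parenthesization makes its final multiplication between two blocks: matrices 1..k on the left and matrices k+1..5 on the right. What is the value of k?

Adjacent pairs: M1M2 = 5·19·9 = 855; M2M3 = 19·9·3 = 513; M3M4 = 9·3·13 = 351; M4M5 = 3·13·18 = 702.
Length 3: M1..M3: k=1: 0+513+5·19·3=798; k=2: 855+0+5·9·3=990 → min 798 | M2..M4: k=2: 0+351+19·9·13=2574; k=3: 513+0+19·3·13=1254 → min 1254 | M3..M5: k=3: 0+702+9·3·18=1188; k=4: 351+0+9·13·18=2457 → min 1188.
Length 4: M1..M4: k=1: 0+1254+5·19·13=2489; k=2: 855+351+5·9·13=1791; k=3: 798+0+5·3·13=993 → min 993 | M2..M5: k=2: 0+1188+19·9·18=4266; k=3: 513+702+19·3·18=2241; k=4: 1254+0+19·13·18=5700 → min 2241.
Top-level splits: k=1: (M1..M1)·(M2..M5) → 0+2241+5·19·18 = 3951; k=2: (M1..M2)·(M3..M5) → 855+1188+5·9·18 = 2853; k=3: (M1..M3)·(M4..M5) → 798+702+5·3·18 = 1770; k=4: (M1..M4)·(M5..M5) → 993+0+5·13·18 = 2163.
Best split is after M3, i.e. k = 3.

3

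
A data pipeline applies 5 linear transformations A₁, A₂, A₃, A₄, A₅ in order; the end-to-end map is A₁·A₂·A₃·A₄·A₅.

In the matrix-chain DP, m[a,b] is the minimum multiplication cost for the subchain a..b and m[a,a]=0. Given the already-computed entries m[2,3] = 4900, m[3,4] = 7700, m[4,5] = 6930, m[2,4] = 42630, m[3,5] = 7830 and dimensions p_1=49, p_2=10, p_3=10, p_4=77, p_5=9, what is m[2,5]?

12240

m[2,5] = min over k∈[2,4] of m[2,k]+m[k+1,5]+p_{1}·p_k·p_{5}.
k=2: 0 + 7830 + 49·10·9 = 12240; k=3: 4900 + 6930 + 49·10·9 = 16240; k=4: 42630 + 0 + 49·77·9 = 76587.
Minimum: 12240 at k=2.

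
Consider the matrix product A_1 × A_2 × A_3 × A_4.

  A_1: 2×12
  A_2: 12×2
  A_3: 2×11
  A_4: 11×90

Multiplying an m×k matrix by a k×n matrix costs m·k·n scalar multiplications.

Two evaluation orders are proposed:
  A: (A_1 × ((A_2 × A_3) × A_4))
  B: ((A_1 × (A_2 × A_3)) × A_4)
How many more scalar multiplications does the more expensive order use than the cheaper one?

11796

Order A = (A_1 × ((A_2 × A_3) × A_4)): (A_2 × A_3): 12×2 by 2×11 → 12×11, cost 12·2·11 = 264; ((A_2 × A_3) × A_4): 12×11 by 11×90 → 12×90, cost 12·11·90 = 11880; cumulative 12144; (A_1 × ((A_2 × A_3) × A_4)): 2×12 by 12×90 → 2×90, cost 2·12·90 = 2160; cumulative 14304. Total 14304.
Order B = ((A_1 × (A_2 × A_3)) × A_4): (A_2 × A_3): 12×2 by 2×11 → 12×11, cost 12·2·11 = 264; (A_1 × (A_2 × A_3)): 2×12 by 12×11 → 2×11, cost 2·12·11 = 264; cumulative 528; ((A_1 × (A_2 × A_3)) × A_4): 2×11 by 11×90 → 2×90, cost 2·11·90 = 1980; cumulative 2508. Total 2508.
Difference: |14304 − 2508| = 11796.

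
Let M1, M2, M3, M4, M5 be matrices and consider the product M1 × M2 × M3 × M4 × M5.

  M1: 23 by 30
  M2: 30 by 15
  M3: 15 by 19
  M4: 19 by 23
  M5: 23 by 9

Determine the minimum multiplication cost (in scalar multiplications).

Adjacent pairs: M1M2 = 23·30·15 = 10350; M2M3 = 30·15·19 = 8550; M3M4 = 15·19·23 = 6555; M4M5 = 19·23·9 = 3933.
Length 3: M1..M3: k=1: 0+8550+23·30·19=21660; k=2: 10350+0+23·15·19=16905 → min 16905 | M2..M4: k=2: 0+6555+30·15·23=16905; k=3: 8550+0+30·19·23=21660 → min 16905 | M3..M5: k=3: 0+3933+15·19·9=6498; k=4: 6555+0+15·23·9=9660 → min 6498.
Length 4: M1..M4: k=1: 0+16905+23·30·23=32775; k=2: 10350+6555+23·15·23=24840; k=3: 16905+0+23·19·23=26956 → min 24840 | M2..M5: k=2: 0+6498+30·15·9=10548; k=3: 8550+3933+30·19·9=17613; k=4: 16905+0+30·23·9=23115 → min 10548.
Length 5: M1..M5: k=1: 0+10548+23·30·9=16758; k=2: 10350+6498+23·15·9=19953; k=3: 16905+3933+23·19·9=24771; k=4: 24840+0+23·23·9=29601 → min 16758.
Optimal order: (M1 × (M2 × (M3 × (M4 × M5)))) with cost 16758.

16758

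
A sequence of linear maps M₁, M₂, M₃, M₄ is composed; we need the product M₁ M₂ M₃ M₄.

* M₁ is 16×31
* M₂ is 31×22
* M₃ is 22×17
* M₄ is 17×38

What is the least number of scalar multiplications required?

Adjacent pairs: M₁M₂ = 16·31·22 = 10912; M₂M₃ = 31·22·17 = 11594; M₃M₄ = 22·17·38 = 14212.
Length 3: M₁..M₃: k=1: 0+11594+16·31·17=20026; k=2: 10912+0+16·22·17=16896 → min 16896 | M₂..M₄: k=2: 0+14212+31·22·38=40128; k=3: 11594+0+31·17·38=31620 → min 31620.
Length 4: M₁..M₄: k=1: 0+31620+16·31·38=50468; k=2: 10912+14212+16·22·38=38500; k=3: 16896+0+16·17·38=27232 → min 27232.
Optimal order: (((M₁ M₂) M₃) M₄) with cost 27232.

27232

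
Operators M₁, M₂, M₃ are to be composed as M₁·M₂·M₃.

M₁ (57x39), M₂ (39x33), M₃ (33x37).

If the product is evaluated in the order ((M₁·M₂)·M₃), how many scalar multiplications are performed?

(M₁·M₂): 57×39 by 39×33 → 57×33, cost 57·39·33 = 73359
((M₁·M₂)·M₃): 57×33 by 33×37 → 57×37, cost 57·33·37 = 69597; cumulative 142956
Total: 142956 scalar multiplications.

142956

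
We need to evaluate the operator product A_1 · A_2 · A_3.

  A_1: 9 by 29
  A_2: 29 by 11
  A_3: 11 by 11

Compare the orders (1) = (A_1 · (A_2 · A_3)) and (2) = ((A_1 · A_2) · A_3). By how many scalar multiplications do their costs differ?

2420

Order (1) = (A_1 · (A_2 · A_3)): (A_2 · A_3): 29×11 by 11×11 → 29×11, cost 29·11·11 = 3509; (A_1 · (A_2 · A_3)): 9×29 by 29×11 → 9×11, cost 9·29·11 = 2871; cumulative 6380. Total 6380.
Order (2) = ((A_1 · A_2) · A_3): (A_1 · A_2): 9×29 by 29×11 → 9×11, cost 9·29·11 = 2871; ((A_1 · A_2) · A_3): 9×11 by 11×11 → 9×11, cost 9·11·11 = 1089; cumulative 3960. Total 3960.
Difference: |6380 − 3960| = 2420.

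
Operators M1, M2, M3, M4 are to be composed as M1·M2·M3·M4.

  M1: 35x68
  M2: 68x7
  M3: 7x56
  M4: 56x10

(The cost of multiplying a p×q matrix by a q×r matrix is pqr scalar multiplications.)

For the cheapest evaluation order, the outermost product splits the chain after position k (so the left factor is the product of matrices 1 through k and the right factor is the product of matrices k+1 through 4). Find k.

Adjacent pairs: M1M2 = 35·68·7 = 16660; M2M3 = 68·7·56 = 26656; M3M4 = 7·56·10 = 3920.
Length 3: M1..M3: k=1: 0+26656+35·68·56=159936; k=2: 16660+0+35·7·56=30380 → min 30380 | M2..M4: k=2: 0+3920+68·7·10=8680; k=3: 26656+0+68·56·10=64736 → min 8680.
Top-level splits: k=1: (M1..M1)·(M2..M4) → 0+8680+35·68·10 = 32480; k=2: (M1..M2)·(M3..M4) → 16660+3920+35·7·10 = 23030; k=3: (M1..M3)·(M4..M4) → 30380+0+35·56·10 = 49980.
Best split is after M2, i.e. k = 2.

2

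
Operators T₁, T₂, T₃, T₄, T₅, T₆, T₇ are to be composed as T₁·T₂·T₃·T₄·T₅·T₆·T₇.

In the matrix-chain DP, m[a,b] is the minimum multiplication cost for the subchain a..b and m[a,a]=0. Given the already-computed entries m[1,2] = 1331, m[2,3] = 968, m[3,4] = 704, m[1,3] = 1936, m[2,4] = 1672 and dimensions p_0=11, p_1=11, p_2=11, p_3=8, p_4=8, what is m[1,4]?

m[1,4] = min over k∈[1,3] of m[1,k]+m[k+1,4]+p_{0}·p_k·p_{4}.
k=1: 0 + 1672 + 11·11·8 = 2640; k=2: 1331 + 704 + 11·11·8 = 3003; k=3: 1936 + 0 + 11·8·8 = 2640.
Minimum: 2640 at k=1.

2640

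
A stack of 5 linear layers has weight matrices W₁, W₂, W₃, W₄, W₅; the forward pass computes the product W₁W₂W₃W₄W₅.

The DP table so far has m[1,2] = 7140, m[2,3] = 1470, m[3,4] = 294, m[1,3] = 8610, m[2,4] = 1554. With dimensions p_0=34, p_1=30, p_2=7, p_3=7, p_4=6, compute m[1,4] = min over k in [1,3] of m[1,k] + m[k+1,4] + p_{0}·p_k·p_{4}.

m[1,4] = min over k∈[1,3] of m[1,k]+m[k+1,4]+p_{0}·p_k·p_{4}.
k=1: 0 + 1554 + 34·30·6 = 7674; k=2: 7140 + 294 + 34·7·6 = 8862; k=3: 8610 + 0 + 34·7·6 = 10038.
Minimum: 7674 at k=1.

7674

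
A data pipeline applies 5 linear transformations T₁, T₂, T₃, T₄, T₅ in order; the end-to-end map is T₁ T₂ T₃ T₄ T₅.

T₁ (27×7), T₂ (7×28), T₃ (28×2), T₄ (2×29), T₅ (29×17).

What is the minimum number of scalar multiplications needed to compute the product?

2674

Adjacent pairs: T₁T₂ = 27·7·28 = 5292; T₂T₃ = 7·28·2 = 392; T₃T₄ = 28·2·29 = 1624; T₄T₅ = 2·29·17 = 986.
Length 3: T₁..T₃: k=1: 0+392+27·7·2=770; k=2: 5292+0+27·28·2=6804 → min 770 | T₂..T₄: k=2: 0+1624+7·28·29=7308; k=3: 392+0+7·2·29=798 → min 798 | T₃..T₅: k=3: 0+986+28·2·17=1938; k=4: 1624+0+28·29·17=15428 → min 1938.
Length 4: T₁..T₄: k=1: 0+798+27·7·29=6279; k=2: 5292+1624+27·28·29=28840; k=3: 770+0+27·2·29=2336 → min 2336 | T₂..T₅: k=2: 0+1938+7·28·17=5270; k=3: 392+986+7·2·17=1616; k=4: 798+0+7·29·17=4249 → min 1616.
Length 5: T₁..T₅: k=1: 0+1616+27·7·17=4829; k=2: 5292+1938+27·28·17=20082; k=3: 770+986+27·2·17=2674; k=4: 2336+0+27·29·17=15647 → min 2674.
Optimal order: ((T₁ (T₂ T₃)) (T₄ T₅)) with cost 2674.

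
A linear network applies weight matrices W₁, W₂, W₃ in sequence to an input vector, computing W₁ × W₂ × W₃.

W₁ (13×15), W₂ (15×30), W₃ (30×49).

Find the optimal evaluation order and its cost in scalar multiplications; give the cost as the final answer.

24960

(W₁ × (W₂ × W₃)): cost 31605.
((W₁ × W₂) × W₃): cost 24960.
Optimal: ((W₁ × W₂) × W₃) with cost 24960.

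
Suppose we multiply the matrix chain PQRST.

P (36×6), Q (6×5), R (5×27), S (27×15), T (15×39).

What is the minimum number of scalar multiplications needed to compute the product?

13050

Adjacent pairs: PQ = 36·6·5 = 1080; QR = 6·5·27 = 810; RS = 5·27·15 = 2025; ST = 27·15·39 = 15795.
Length 3: P..R: k=1: 0+810+36·6·27=6642; k=2: 1080+0+36·5·27=5940 → min 5940 | Q..S: k=2: 0+2025+6·5·15=2475; k=3: 810+0+6·27·15=3240 → min 2475 | R..T: k=3: 0+15795+5·27·39=21060; k=4: 2025+0+5·15·39=4950 → min 4950.
Length 4: P..S: k=1: 0+2475+36·6·15=5715; k=2: 1080+2025+36·5·15=5805; k=3: 5940+0+36·27·15=20520 → min 5715 | Q..T: k=2: 0+4950+6·5·39=6120; k=3: 810+15795+6·27·39=22923; k=4: 2475+0+6·15·39=5985 → min 5985.
Length 5: P..T: k=1: 0+5985+36·6·39=14409; k=2: 1080+4950+36·5·39=13050; k=3: 5940+15795+36·27·39=59643; k=4: 5715+0+36·15·39=26775 → min 13050.
Optimal order: ((PQ)((RS)T)) with cost 13050.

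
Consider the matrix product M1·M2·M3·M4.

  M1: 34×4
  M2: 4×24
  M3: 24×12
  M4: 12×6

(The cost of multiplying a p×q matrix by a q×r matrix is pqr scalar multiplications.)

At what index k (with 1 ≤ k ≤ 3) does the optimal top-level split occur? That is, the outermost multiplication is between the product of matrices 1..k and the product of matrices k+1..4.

Adjacent pairs: M1M2 = 34·4·24 = 3264; M2M3 = 4·24·12 = 1152; M3M4 = 24·12·6 = 1728.
Length 3: M1..M3: k=1: 0+1152+34·4·12=2784; k=2: 3264+0+34·24·12=13056 → min 2784 | M2..M4: k=2: 0+1728+4·24·6=2304; k=3: 1152+0+4·12·6=1440 → min 1440.
Top-level splits: k=1: (M1..M1)·(M2..M4) → 0+1440+34·4·6 = 2256; k=2: (M1..M2)·(M3..M4) → 3264+1728+34·24·6 = 9888; k=3: (M1..M3)·(M4..M4) → 2784+0+34·12·6 = 5232.
Best split is after M1, i.e. k = 1.

1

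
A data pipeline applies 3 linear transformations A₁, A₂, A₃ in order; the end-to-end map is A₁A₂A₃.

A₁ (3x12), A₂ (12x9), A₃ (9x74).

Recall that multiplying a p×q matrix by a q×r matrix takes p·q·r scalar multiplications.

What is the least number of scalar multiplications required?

Order (A₁(A₂A₃)): (A₂A₃): 12×9 by 9×74 → 12×74, cost 12·9·74 = 7992; (A₁(A₂A₃)): 3×12 by 12×74 → 3×74, cost 3·12·74 = 2664; cumulative 10656. Total 10656.
Order ((A₁A₂)A₃): (A₁A₂): 3×12 by 12×9 → 3×9, cost 3·12·9 = 324; ((A₁A₂)A₃): 3×9 by 9×74 → 3×74, cost 3·9·74 = 1998; cumulative 2322. Total 2322.
Minimum: 2322.

2322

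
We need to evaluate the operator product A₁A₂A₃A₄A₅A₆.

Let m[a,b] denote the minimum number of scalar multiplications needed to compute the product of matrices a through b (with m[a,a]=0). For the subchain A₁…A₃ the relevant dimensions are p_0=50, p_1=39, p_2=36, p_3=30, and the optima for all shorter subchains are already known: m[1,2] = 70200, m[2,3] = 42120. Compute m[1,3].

100620

m[1,3] = min over k∈[1,2] of m[1,k]+m[k+1,3]+p_{0}·p_k·p_{3}.
k=1: 0 + 42120 + 50·39·30 = 100620; k=2: 70200 + 0 + 50·36·30 = 124200.
Minimum: 100620 at k=1.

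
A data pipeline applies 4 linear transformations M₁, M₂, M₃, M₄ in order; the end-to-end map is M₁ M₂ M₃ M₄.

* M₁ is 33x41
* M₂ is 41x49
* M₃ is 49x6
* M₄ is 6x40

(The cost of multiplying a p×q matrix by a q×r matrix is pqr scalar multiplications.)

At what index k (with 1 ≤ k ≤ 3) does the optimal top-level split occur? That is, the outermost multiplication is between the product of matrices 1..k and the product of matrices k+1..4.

Adjacent pairs: M₁M₂ = 33·41·49 = 66297; M₂M₃ = 41·49·6 = 12054; M₃M₄ = 49·6·40 = 11760.
Length 3: M₁..M₃: k=1: 0+12054+33·41·6=20172; k=2: 66297+0+33·49·6=75999 → min 20172 | M₂..M₄: k=2: 0+11760+41·49·40=92120; k=3: 12054+0+41·6·40=21894 → min 21894.
Top-level splits: k=1: (M₁..M₁)·(M₂..M₄) → 0+21894+33·41·40 = 76014; k=2: (M₁..M₂)·(M₃..M₄) → 66297+11760+33·49·40 = 142737; k=3: (M₁..M₃)·(M₄..M₄) → 20172+0+33·6·40 = 28092.
Best split is after M₃, i.e. k = 3.

3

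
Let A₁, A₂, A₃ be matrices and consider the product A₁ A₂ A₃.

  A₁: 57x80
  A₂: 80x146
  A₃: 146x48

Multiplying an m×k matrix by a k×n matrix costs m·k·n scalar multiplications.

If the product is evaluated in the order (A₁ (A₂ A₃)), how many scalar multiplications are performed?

779520

(A₂ A₃): 80×146 by 146×48 → 80×48, cost 80·146·48 = 560640
(A₁ (A₂ A₃)): 57×80 by 80×48 → 57×48, cost 57·80·48 = 218880; cumulative 779520
Total: 779520 scalar multiplications.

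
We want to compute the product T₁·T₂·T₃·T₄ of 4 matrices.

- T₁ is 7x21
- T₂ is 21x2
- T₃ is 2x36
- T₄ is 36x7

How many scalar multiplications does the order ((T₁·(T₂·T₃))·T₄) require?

(T₂·T₃): 21×2 by 2×36 → 21×36, cost 21·2·36 = 1512
(T₁·(T₂·T₃)): 7×21 by 21×36 → 7×36, cost 7·21·36 = 5292; cumulative 6804
((T₁·(T₂·T₃))·T₄): 7×36 by 36×7 → 7×7, cost 7·36·7 = 1764; cumulative 8568
Total: 8568 scalar multiplications.

8568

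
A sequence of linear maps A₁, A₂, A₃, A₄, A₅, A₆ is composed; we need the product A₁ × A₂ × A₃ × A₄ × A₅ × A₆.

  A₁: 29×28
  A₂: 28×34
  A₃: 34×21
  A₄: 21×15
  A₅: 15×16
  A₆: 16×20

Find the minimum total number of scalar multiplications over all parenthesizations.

50670

Adjacent pairs: A₁A₂ = 29·28·34 = 27608; A₂A₃ = 28·34·21 = 19992; A₃A₄ = 34·21·15 = 10710; A₄A₅ = 21·15·16 = 5040; A₅A₆ = 15·16·20 = 4800.
Length 3: A₁..A₃: k=1: 0+19992+29·28·21=37044; k=2: 27608+0+29·34·21=48314 → min 37044 | A₂..A₄: k=2: 0+10710+28·34·15=24990; k=3: 19992+0+28·21·15=28812 → min 24990 | A₃..A₅: k=3: 0+5040+34·21·16=16464; k=4: 10710+0+34·15·16=18870 → min 16464 | A₄..A₆: k=4: 0+4800+21·15·20=11100; k=5: 5040+0+21·16·20=11760 → min 11100.
Length 4: A₁..A₄: k=1: 0+24990+29·28·15=37170; k=2: 27608+10710+29·34·15=53108; k=3: 37044+0+29·21·15=46179 → min 37170 | A₂..A₅: k=2: 0+16464+28·34·16=31696; k=3: 19992+5040+28·21·16=34440; k=4: 24990+0+28·15·16=31710 → min 31696 | A₃..A₆: k=3: 0+11100+34·21·20=25380; k=4: 10710+4800+34·15·20=25710; k=5: 16464+0+34·16·20=27344 → min 25380.
Length 5: A₁..A₅: k=1: 0+31696+29·28·16=44688; k=2: 27608+16464+29·34·16=59848; k=3: 37044+5040+29·21·16=51828; k=4: 37170+0+29·15·16=44130 → min 44130 | A₂..A₆: k=2: 0+25380+28·34·20=44420; k=3: 19992+11100+28·21·20=42852; k=4: 24990+4800+28·15·20=38190; k=5: 31696+0+28·16·20=40656 → min 38190.
Length 6: A₁..A₆: k=1: 0+38190+29·28·20=54430; k=2: 27608+25380+29·34·20=72708; k=3: 37044+11100+29·21·20=60324; k=4: 37170+4800+29·15·20=50670; k=5: 44130+0+29·16·20=53410 → min 50670.
Optimal order: ((A₁ × (A₂ × (A₃ × A₄))) × (A₅ × A₆)) with cost 50670.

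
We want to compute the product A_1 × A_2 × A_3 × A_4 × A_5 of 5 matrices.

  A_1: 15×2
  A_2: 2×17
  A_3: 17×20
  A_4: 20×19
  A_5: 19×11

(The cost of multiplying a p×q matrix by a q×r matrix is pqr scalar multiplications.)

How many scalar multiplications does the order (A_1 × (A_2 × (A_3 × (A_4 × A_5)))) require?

8624

(A_4 × A_5): 20×19 by 19×11 → 20×11, cost 20·19·11 = 4180
(A_3 × (A_4 × A_5)): 17×20 by 20×11 → 17×11, cost 17·20·11 = 3740; cumulative 7920
(A_2 × (A_3 × (A_4 × A_5))): 2×17 by 17×11 → 2×11, cost 2·17·11 = 374; cumulative 8294
(A_1 × (A_2 × (A_3 × (A_4 × A_5)))): 15×2 by 2×11 → 15×11, cost 15·2·11 = 330; cumulative 8624
Total: 8624 scalar multiplications.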